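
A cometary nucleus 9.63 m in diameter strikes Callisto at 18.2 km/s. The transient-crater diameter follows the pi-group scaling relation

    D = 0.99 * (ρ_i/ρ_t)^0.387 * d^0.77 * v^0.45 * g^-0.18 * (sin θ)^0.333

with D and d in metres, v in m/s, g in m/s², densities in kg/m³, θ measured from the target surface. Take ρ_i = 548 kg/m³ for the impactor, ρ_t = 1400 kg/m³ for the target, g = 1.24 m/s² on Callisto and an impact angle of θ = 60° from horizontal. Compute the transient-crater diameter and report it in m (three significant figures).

D ≈ 298 m

In SI units: v = 18200 m/s.
(ρ_i/ρ_t)^0.387 = (548/1400)^0.387 = 0.6956
d^0.77 = 9.63^0.77 = 5.720
v^0.45 = 18200^0.45 = 82.61
g^-0.18 = 1.24^-0.18 = 0.9620
(sin 60°)^0.333 = 0.8660^0.333 = 0.9532
D = 0.99 × 0.6956 × 5.720 × 82.61 × 0.9620 × 0.9532 = 298.4 m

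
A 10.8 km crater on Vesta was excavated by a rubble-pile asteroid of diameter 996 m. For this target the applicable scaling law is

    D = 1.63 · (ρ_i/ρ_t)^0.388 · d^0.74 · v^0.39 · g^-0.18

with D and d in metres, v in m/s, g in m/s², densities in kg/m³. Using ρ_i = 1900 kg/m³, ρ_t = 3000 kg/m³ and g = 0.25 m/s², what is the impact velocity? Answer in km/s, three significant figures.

v ≈ 10.7 km/s

Rearranging for v: v = [D / (1.63 · (1900/3000)^0.388 · 996^0.74 · 0.25^-0.18)]^(1/0.39).
D = 10800 m.
(1900/3000)^0.388 = 0.8376
996^0.74 = 165.5
0.25^-0.18 = 1.283
Denominator = 1.63 × 0.8376 × 165.5 × 1.283 = 289.9
D / 289.9 = 10800 / 289.9 = 37.25
v = 37.25^(1/0.39) = 37.25^2.5641 = 10679 m/s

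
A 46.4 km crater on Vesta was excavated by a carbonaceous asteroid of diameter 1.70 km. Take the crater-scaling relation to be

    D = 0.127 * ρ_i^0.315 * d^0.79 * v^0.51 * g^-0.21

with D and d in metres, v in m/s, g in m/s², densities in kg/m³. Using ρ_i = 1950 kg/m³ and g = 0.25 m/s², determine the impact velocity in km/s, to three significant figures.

Rearranging for v: v = [D / (0.127 · 1950^0.315 · 1700^0.79 · 0.25^-0.21)]^(1/0.51).
D = 46400 m.
1950^0.315 = 10.87
1700^0.79 = 356.5
0.25^-0.21 = 1.338
Denominator = 0.127 × 10.87 × 356.5 × 1.338 = 658.5
D / 658.5 = 46400 / 658.5 = 70.46
v = 70.46^(1/0.51) = 70.46^1.9608 = 4202 m/s

v ≈ 4.20 km/s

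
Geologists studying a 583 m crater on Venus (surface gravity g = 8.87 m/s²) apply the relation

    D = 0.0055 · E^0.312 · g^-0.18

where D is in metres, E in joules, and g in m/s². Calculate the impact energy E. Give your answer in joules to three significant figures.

Rearranging: E = [D / (0.0055 · g^-0.18)]^(1/0.312).
g^-0.18 = 8.87^-0.18 = 0.6751
D / (0.0055 × 0.6751) = 583 / (3.713 × 10^-3) = 1.570 × 10^5
E = (1.570 × 10^5)^3.2051 = 4.502 × 10^16 J

E ≈ 4.50 × 10^16 J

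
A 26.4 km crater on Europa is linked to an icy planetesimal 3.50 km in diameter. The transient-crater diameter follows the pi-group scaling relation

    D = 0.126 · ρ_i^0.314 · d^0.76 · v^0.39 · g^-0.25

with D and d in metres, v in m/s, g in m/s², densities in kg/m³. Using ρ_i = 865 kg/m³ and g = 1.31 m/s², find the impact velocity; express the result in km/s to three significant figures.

v ≈ 28.1 km/s

Rearranging for v: v = [D / (0.126 · 865^0.314 · 3500^0.76 · 1.31^-0.25)]^(1/0.39).
D = 26400 m.
865^0.314 = 8.360
3500^0.76 = 493.7
1.31^-0.25 = 0.9347
Denominator = 0.126 × 8.360 × 493.7 × 0.9347 = 486.1
D / 486.1 = 26400 / 486.1 = 54.31
v = 54.31^(1/0.39) = 54.31^2.5641 = 28081 m/s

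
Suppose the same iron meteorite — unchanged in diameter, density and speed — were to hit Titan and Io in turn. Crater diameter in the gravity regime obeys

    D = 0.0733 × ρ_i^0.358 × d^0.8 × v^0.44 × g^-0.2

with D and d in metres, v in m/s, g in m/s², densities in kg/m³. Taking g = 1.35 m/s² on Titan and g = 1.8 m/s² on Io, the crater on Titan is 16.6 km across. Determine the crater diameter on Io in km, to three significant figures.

All impactor-dependent factors cancel in the ratio, leaving D_Io/D_Titan = (g_Io/g_Titan)^-0.2.
(1.8/1.35)^-0.2 = 1.333^-0.2 = 0.9441
D_Io = 0.9441 × 16.6 km = 15.7 km

D ≈ 15.7 km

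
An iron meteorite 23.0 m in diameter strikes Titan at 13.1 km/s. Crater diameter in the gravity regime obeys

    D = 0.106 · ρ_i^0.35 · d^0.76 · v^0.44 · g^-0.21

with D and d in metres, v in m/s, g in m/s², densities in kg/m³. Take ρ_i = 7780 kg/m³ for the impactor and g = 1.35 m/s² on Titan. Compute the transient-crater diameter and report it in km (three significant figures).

In SI units: v = 13100 m/s.
ρ_i^0.35 = 7780^0.35 = 23.01
d^0.76 = 23^0.76 = 10.84
v^0.44 = 13100^0.44 = 64.80
g^-0.21 = 1.35^-0.21 = 0.9389
D = 0.106 × 23.01 × 10.84 × 64.80 × 0.9389 = 1609 m
   = 1.609 km

D ≈ 1.61 km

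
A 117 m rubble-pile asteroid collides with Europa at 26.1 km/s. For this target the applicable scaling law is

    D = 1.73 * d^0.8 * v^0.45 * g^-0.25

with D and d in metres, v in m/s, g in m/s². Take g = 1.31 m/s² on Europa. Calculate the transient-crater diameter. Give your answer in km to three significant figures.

D ≈ 7.09 km

In SI units: v = 26100 m/s.
d^0.8 = 117^0.8 = 45.14
v^0.45 = 26100^0.45 = 97.16
g^-0.25 = 1.31^-0.25 = 0.9347
D = 1.73 × 45.14 × 97.16 × 0.9347 = 7092 m
   = 7.092 km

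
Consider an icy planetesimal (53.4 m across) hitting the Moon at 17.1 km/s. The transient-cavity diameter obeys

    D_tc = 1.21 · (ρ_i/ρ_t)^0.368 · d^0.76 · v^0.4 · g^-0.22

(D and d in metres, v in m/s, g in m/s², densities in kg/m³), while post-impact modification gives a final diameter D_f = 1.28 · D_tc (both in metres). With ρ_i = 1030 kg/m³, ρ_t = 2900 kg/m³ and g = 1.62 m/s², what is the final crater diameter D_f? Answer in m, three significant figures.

v = 17100 m/s.
(ρ_i/ρ_t)^0.368 = (1030/2900)^0.368 = 0.6832
d^0.76 = 53.4^0.76 = 20.56
v^0.4 = 17100^0.4 = 49.34
g^-0.22 = 1.62^-0.22 = 0.8993
D_tc = 1.21 × 0.6832 × 20.56 × 49.34 × 0.8993 = 754.2 m
D_f = 1.28 × 754.2 = 965.4 m

D_f ≈ 965 m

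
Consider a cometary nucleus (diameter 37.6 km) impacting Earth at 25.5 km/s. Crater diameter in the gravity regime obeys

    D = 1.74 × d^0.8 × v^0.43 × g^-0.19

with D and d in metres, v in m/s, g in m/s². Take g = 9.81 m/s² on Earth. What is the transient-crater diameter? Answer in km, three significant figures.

D ≈ 405 km

In SI units: d = 37600 m, v = 25500 m/s.
d^0.8 = 37600^0.8 = 4572
v^0.43 = 25500^0.43 = 78.49
g^-0.19 = 9.81^-0.19 = 0.6480
D = 1.74 × 4572 × 78.49 × 0.6480 = 4.046 × 10^5 m
   = 404.6 km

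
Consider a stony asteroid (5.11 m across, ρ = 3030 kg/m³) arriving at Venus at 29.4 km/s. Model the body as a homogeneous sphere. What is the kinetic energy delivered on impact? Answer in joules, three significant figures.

v = 29400 m/s.
Mass m = (π/6) ρ d³ = (π/6) × 3030 × (5.11)³ = 2.117 × 10^5 kg
E = ½ m v² = 0.5 × 2.117 × 10^5 × (29400)² = 9.149 × 10^13 J

E ≈ 9.15 × 10^13 J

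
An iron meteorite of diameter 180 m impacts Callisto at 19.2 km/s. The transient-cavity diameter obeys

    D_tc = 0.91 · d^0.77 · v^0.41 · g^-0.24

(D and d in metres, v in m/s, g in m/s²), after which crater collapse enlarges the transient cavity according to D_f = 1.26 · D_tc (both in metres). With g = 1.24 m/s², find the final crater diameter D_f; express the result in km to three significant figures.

v = 19200 m/s.
d^0.77 = 180^0.77 = 54.52
v^0.41 = 19200^0.41 = 57.04
g^-0.24 = 1.24^-0.24 = 0.9497
D_tc = 0.91 × 54.52 × 57.04 × 0.9497 = 2688 m
D_f = 1.26 × 2688 = 3387 m
     = 3.387 km

D_f ≈ 3.39 km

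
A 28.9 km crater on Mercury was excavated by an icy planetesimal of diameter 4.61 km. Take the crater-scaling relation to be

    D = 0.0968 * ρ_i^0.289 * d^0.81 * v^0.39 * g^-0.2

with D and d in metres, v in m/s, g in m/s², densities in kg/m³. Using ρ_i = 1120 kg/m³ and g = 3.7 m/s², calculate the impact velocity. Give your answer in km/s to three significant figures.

v ≈ 28.9 km/s

Rearranging for v: v = [D / (0.0968 · 1120^0.289 · 4610^0.81 · 3.7^-0.2)]^(1/0.39).
D = 28900 m.
1120^0.289 = 7.607
4610^0.81 = 928.1
3.7^-0.2 = 0.7698
Denominator = 0.0968 × 7.607 × 928.1 × 0.7698 = 526.1
D / 526.1 = 28900 / 526.1 = 54.93
v = 54.93^(1/0.39) = 54.93^2.5641 = 28910 m/s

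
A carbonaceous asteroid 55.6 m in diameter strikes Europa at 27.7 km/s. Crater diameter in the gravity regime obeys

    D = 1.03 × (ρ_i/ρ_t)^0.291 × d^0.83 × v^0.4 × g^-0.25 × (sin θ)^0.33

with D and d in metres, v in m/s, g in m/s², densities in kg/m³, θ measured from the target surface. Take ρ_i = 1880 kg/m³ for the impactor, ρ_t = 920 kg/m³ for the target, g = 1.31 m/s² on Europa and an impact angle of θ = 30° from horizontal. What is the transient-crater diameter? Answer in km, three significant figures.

D ≈ 1.58 km

In SI units: v = 27700 m/s.
(ρ_i/ρ_t)^0.291 = (1880/920)^0.291 = 1.231
d^0.83 = 55.6^0.83 = 28.08
v^0.4 = 27700^0.4 = 59.84
g^-0.25 = 1.31^-0.25 = 0.9347
(sin 30°)^0.33 = 0.5000^0.33 = 0.7955
D = 1.03 × 1.231 × 28.08 × 59.84 × 0.9347 × 0.7955 = 1584 m
   = 1.584 km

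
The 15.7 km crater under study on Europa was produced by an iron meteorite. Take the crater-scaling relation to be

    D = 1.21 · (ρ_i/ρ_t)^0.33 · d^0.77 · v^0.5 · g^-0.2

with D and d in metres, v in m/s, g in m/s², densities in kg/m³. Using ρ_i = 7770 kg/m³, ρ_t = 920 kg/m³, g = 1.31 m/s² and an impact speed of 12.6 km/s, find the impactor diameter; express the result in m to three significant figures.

d ≈ 205 m

Rearranging for d: d = [D / (1.21 · (7770/920)^0.33 · 12600^0.5 · 1.31^-0.2)]^(1/0.77).
D = 15700 m.
(7770/920)^0.33 = 2.022
12600^0.5 = 112.2
1.31^-0.2 = 0.9474
Denominator = 1.21 × 2.022 × 112.2 × 0.9474 = 260.1
D / 260.1 = 15700 / 260.1 = 60.36
d = 60.36^(1/0.77) = 60.36^1.2987 = 205.4 m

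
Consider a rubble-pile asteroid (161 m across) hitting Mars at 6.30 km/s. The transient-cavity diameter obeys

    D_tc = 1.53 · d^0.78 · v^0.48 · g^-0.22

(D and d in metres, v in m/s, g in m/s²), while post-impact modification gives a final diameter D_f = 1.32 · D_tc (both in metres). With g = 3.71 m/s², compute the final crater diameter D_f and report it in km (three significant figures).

v = 6300 m/s.
d^0.78 = 161^0.78 = 52.64
v^0.48 = 6300^0.48 = 66.63
g^-0.22 = 3.71^-0.22 = 0.7494
D_tc = 1.53 × 52.64 × 66.63 × 0.7494 = 4022 m
D_f = 1.32 × 4022 = 5309 m
     = 5.309 km

D_f ≈ 5.31 km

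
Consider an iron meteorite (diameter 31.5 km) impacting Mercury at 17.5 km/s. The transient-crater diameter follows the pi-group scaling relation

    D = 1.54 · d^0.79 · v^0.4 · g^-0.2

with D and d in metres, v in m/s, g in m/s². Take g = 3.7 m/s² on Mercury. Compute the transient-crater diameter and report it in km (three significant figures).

D ≈ 211 km

In SI units: d = 31500 m, v = 17500 m/s.
d^0.79 = 31500^0.79 = 3578
v^0.4 = 17500^0.4 = 49.80
g^-0.2 = 3.7^-0.2 = 0.7698
D = 1.54 × 3578 × 49.80 × 0.7698 = 2.112 × 10^5 m
   = 211.2 km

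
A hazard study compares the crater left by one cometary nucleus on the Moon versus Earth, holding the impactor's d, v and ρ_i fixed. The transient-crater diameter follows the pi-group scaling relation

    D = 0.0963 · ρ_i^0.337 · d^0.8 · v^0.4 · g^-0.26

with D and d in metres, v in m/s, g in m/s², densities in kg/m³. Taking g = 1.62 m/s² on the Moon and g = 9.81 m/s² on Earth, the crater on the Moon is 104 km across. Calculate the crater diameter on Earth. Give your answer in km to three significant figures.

All impactor-dependent factors cancel in the ratio, leaving D_Earth/D_Moon = (g_Earth/g_Moon)^-0.26.
(9.81/1.62)^-0.26 = 6.056^-0.26 = 0.6261
D_Earth = 0.6261 × 104 km = 65.1 km

D ≈ 65.1 km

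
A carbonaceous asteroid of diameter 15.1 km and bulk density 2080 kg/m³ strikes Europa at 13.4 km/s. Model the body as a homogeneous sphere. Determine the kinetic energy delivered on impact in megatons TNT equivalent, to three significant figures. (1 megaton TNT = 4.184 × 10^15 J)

d = 15100 m; v = 13400 m/s.
Mass m = (π/6) ρ d³ = (π/6) × 2080 × (15100)³ = 3.750 × 10^15 kg
E = ½ m v² = 0.5 × 3.750 × 10^15 × (13400)² = 3.367 × 10^23 J
   = 3.367 × 10^23 / 4.184×10^15 = 8.047 × 10^7 Mt

E ≈ 8.05 × 10^7 Mt TNT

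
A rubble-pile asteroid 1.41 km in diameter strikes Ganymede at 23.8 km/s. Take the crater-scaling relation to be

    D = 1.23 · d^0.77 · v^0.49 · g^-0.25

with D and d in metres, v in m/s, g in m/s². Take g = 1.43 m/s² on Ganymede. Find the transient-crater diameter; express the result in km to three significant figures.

D ≈ 41.7 km

In SI units: d = 1410 m, v = 23800 m/s.
d^0.77 = 1410^0.77 = 266.0
v^0.49 = 23800^0.49 = 139.5
g^-0.25 = 1.43^-0.25 = 0.9145
D = 1.23 × 266.0 × 139.5 × 0.9145 = 41739 m
   = 41.74 km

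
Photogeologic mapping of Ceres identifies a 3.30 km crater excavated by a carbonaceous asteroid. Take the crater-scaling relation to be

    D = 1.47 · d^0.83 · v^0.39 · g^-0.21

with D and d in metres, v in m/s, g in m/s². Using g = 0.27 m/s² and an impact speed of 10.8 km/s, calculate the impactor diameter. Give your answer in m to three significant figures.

d ≈ 99.7 m

Rearranging for d: d = [D / (1.47 · 10800^0.39 · 0.27^-0.21)]^(1/0.83).
D = 3300 m.
10800^0.39 = 37.41
0.27^-0.21 = 1.316
Denominator = 1.47 × 37.41 × 1.316 = 72.37
D / 72.37 = 3300 / 72.37 = 45.60
d = 45.60^(1/0.83) = 45.60^1.2048 = 99.71 m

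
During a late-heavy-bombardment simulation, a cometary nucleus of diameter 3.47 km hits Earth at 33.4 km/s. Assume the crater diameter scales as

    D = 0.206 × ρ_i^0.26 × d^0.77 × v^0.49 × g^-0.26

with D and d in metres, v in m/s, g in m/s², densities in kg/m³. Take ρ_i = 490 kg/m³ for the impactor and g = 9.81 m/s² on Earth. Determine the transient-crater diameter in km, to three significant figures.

In SI units: d = 3470 m, v = 33400 m/s.
ρ_i^0.26 = 490^0.26 = 5.006
d^0.77 = 3470^0.77 = 532.2
v^0.49 = 33400^0.49 = 164.7
g^-0.26 = 9.81^-0.26 = 0.5523
D = 0.206 × 5.006 × 532.2 × 164.7 × 0.5523 = 49923 m
   = 49.92 km

D ≈ 49.9 km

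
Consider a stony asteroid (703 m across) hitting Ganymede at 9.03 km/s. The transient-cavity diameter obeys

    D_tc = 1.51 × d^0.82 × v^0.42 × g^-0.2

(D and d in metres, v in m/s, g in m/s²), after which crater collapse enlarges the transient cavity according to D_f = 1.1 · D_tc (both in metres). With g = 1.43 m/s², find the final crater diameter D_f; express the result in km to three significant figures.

v = 9030 m/s.
d^0.82 = 703^0.82 = 216.0
v^0.42 = 9030^0.42 = 45.86
g^-0.2 = 1.43^-0.2 = 0.9310
D_tc = 1.51 × 216.0 × 45.86 × 0.9310 = 13930 m
D_f = 1.1 × 13930 = 15323 m
     = 15.32 km

D_f ≈ 15.3 km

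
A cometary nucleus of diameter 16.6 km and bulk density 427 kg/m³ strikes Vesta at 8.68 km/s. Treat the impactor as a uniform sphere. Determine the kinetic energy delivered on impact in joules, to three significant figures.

d = 16600 m; v = 8680 m/s.
Mass m = (π/6) ρ d³ = (π/6) × 427 × (16600)³ = 1.023 × 10^15 kg
E = ½ m v² = 0.5 × 1.023 × 10^15 × (8680)² = 3.854 × 10^22 J

E ≈ 3.85 × 10^22 J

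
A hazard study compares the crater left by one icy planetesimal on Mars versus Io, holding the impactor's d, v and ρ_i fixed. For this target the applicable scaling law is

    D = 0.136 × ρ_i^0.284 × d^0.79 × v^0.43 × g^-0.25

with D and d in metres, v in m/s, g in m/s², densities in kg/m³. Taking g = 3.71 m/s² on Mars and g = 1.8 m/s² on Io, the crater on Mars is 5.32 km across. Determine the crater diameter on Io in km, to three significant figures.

D ≈ 6.37 km

All impactor-dependent factors cancel in the ratio, leaving D_Io/D_Mars = (g_Io/g_Mars)^-0.25.
(1.8/3.71)^-0.25 = 0.4852^-0.25 = 1.198
D_Io = 1.198 × 5.32 km = 6.37 km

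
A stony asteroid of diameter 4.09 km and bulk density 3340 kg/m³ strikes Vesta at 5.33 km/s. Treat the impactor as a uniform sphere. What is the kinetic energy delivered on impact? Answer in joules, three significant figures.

E ≈ 1.70 × 10^21 J

d = 4090 m; v = 5330 m/s.
Mass m = (π/6) ρ d³ = (π/6) × 3340 × (4090)³ = 1.197 × 10^14 kg
E = ½ m v² = 0.5 × 1.197 × 10^14 × (5330)² = 1.700 × 10^21 J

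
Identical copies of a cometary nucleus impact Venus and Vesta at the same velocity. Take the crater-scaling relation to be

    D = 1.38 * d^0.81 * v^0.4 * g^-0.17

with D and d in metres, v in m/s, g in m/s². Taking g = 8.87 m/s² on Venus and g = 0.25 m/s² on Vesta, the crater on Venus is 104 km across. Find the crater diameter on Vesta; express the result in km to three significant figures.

D ≈ 191 km

All impactor-dependent factors cancel in the ratio, leaving D_Vesta/D_Venus = (g_Vesta/g_Venus)^-0.17.
(0.25/8.87)^-0.17 = 0.02818^-0.17 = 1.834
D_Vesta = 1.834 × 104 km = 191 km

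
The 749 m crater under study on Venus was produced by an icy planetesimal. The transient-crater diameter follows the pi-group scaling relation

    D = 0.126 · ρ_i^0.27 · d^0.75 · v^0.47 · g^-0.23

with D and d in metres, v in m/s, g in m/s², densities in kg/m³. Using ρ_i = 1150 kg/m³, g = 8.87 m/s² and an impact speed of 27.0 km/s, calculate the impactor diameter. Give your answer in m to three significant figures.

d ≈ 27.8 m

Rearranging for d: d = [D / (0.126 · 1150^0.27 · 27000^0.47 · 8.87^-0.23)]^(1/0.75).
1150^0.27 = 6.705
27000^0.47 = 121.0
8.87^-0.23 = 0.6053
Denominator = 0.126 × 6.705 × 121.0 × 0.6053 = 61.88
D / 61.88 = 749 / 61.88 = 12.10
d = 12.10^(1/0.75) = 12.10^1.3333 = 27.78 m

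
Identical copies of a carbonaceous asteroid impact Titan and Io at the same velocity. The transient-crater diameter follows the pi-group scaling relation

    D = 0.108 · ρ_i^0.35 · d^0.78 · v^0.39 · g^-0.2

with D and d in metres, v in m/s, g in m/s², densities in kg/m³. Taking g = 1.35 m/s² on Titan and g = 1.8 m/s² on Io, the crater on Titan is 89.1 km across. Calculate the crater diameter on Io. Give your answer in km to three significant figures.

All impactor-dependent factors cancel in the ratio, leaving D_Io/D_Titan = (g_Io/g_Titan)^-0.2.
(1.8/1.35)^-0.2 = 1.333^-0.2 = 0.9441
D_Io = 0.9441 × 89.1 km = 84.1 km

D ≈ 84.1 km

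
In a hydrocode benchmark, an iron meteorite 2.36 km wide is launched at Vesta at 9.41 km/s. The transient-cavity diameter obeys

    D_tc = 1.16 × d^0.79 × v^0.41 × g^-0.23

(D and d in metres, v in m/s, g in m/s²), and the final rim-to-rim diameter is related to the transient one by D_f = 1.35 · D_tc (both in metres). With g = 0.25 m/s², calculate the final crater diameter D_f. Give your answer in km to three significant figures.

In SI: d = 2360 m, v = 9410 m/s.
d^0.79 = 2360^0.79 = 462.0
v^0.41 = 9410^0.41 = 42.58
g^-0.23 = 0.25^-0.23 = 1.376
D_tc = 1.16 × 462.0 × 42.58 × 1.376 = 31400 m
D_f = 1.35 × 31400 = 42390 m
     = 42.39 km

D_f ≈ 42.4 km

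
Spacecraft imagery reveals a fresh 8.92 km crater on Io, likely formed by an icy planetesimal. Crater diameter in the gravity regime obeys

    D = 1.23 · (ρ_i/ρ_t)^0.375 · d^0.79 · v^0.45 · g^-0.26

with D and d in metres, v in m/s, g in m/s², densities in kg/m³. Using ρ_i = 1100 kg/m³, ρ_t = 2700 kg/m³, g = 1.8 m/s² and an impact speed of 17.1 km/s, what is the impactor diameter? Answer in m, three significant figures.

d ≈ 555 m

Rearranging for d: d = [D / (1.23 · (1100/2700)^0.375 · 17100^0.45 · 1.8^-0.26)]^(1/0.79).
D = 8920 m.
(1100/2700)^0.375 = 0.7141
17100^0.45 = 80.32
1.8^-0.26 = 0.8583
Denominator = 1.23 × 0.7141 × 80.32 × 0.8583 = 60.55
D / 60.55 = 8920 / 60.55 = 147.3
d = 147.3^(1/0.79) = 147.3^1.2658 = 555.3 m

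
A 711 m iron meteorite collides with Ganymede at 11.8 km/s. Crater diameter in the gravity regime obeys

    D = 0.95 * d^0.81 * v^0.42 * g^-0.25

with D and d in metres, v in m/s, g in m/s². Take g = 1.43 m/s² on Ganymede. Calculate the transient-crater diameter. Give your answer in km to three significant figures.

In SI units: v = 11800 m/s.
d^0.81 = 711^0.81 = 204.2
v^0.42 = 11800^0.42 = 51.31
g^-0.25 = 1.43^-0.25 = 0.9145
D = 0.95 × 204.2 × 51.31 × 0.9145 = 9103 m
   = 9.103 km

D ≈ 9.10 km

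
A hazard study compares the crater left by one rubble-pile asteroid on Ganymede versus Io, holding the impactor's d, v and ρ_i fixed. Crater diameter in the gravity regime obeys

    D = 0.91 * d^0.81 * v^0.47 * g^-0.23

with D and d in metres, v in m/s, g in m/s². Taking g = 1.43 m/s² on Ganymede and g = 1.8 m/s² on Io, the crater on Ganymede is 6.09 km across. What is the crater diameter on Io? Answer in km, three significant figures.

All impactor-dependent factors cancel in the ratio, leaving D_Io/D_Ganymede = (g_Io/g_Ganymede)^-0.23.
(1.8/1.43)^-0.23 = 1.259^-0.23 = 0.9484
D_Io = 0.9484 × 6.09 km = 5.78 km

D ≈ 5.78 km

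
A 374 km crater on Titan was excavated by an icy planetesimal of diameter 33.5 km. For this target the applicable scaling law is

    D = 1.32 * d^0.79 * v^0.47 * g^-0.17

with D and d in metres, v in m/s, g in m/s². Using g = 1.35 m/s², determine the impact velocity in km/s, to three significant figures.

v ≈ 11.0 km/s

Rearranging for v: v = [D / (1.32 · 33500^0.79 · 1.35^-0.17)]^(1/0.47).
D = 374000 m.
33500^0.79 = 3757
1.35^-0.17 = 0.9503
Denominator = 1.32 × 3757 × 0.9503 = 4713
D / 4713 = 374000 / 4713 = 79.35
v = 79.35^(1/0.47) = 79.35^2.1277 = 11007 m/s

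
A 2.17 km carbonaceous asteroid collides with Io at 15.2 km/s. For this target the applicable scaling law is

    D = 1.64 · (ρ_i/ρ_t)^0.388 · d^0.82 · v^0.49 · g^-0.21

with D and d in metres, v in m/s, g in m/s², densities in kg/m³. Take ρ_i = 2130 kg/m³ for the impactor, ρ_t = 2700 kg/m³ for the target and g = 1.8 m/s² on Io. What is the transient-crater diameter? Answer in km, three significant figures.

In SI units: d = 2170 m, v = 15200 m/s.
(ρ_i/ρ_t)^0.388 = (2130/2700)^0.388 = 0.9121
d^0.82 = 2170^0.82 = 544.4
v^0.49 = 15200^0.49 = 112.0
g^-0.21 = 1.8^-0.21 = 0.8839
D = 1.64 × 0.9121 × 544.4 × 112.0 × 0.8839 = 80617 m
   = 80.62 km

D ≈ 80.6 km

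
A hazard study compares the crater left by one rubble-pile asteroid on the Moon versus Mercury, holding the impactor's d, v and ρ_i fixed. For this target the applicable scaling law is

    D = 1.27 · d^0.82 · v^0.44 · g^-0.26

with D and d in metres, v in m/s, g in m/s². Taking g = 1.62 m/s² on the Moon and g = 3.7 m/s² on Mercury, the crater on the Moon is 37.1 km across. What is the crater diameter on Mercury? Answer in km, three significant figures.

D ≈ 29.9 km

All impactor-dependent factors cancel in the ratio, leaving D_Mercury/D_Moon = (g_Mercury/g_Moon)^-0.26.
(3.7/1.62)^-0.26 = 2.284^-0.26 = 0.8068
D_Mercury = 0.8068 × 37.1 km = 29.9 km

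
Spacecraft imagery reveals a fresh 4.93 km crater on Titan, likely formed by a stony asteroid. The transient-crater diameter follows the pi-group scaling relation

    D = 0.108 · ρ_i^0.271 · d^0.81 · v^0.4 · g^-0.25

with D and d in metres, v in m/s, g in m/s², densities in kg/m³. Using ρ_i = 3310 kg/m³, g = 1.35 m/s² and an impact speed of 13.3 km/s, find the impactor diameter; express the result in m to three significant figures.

d ≈ 379 m

Rearranging for d: d = [D / (0.108 · 3310^0.271 · 13300^0.4 · 1.35^-0.25)]^(1/0.81).
D = 4930 m.
3310^0.271 = 8.992
13300^0.4 = 44.62
1.35^-0.25 = 0.9277
Denominator = 0.108 × 8.992 × 44.62 × 0.9277 = 40.20
D / 40.20 = 4930 / 40.20 = 122.6
d = 122.6^(1/0.81) = 122.6^1.2346 = 378.8 m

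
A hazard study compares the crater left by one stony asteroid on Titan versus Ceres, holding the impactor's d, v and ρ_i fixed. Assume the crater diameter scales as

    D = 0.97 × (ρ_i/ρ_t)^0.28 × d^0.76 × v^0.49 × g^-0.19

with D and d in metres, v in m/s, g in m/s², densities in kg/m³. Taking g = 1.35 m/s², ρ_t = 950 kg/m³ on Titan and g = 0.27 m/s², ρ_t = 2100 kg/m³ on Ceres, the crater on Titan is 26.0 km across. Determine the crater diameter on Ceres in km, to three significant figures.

D ≈ 28.3 km

The impactor-only factors (d, v, ρ_i) cancel in the ratio, leaving D_Ceres/D_Titan = (g_Ceres/g_Titan)^-0.19 · (ρ_t,Titan/ρ_t,Ceres)^0.28.
(0.27/1.35)^-0.19 = 0.2000^-0.19 = 1.358
(950/2100)^0.28 = 0.4524^0.28 = 0.8008
Ratio = 1.358 × 0.8008 = 1.087
D_Ceres = 1.087 × 26.0 km = 28.3 km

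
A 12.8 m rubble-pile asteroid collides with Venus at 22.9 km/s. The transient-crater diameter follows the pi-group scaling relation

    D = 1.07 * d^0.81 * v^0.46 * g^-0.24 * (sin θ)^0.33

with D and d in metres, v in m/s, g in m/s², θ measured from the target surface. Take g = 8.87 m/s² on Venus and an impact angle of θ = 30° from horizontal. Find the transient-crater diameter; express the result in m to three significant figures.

In SI units: v = 22900 m/s.
d^0.81 = 12.8^0.81 = 7.886
v^0.46 = 22900^0.46 = 101.3
g^-0.24 = 8.87^-0.24 = 0.5922
(sin 30°)^0.33 = 0.5000^0.33 = 0.7955
D = 1.07 × 7.886 × 101.3 × 0.5922 × 0.7955 = 402.7 m

D ≈ 403 m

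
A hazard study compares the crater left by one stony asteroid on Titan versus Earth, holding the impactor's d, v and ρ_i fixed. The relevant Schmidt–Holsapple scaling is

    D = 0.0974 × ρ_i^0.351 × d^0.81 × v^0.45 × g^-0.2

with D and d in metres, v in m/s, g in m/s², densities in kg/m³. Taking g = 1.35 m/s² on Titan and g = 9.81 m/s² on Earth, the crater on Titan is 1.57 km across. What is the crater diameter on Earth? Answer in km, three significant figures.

All impactor-dependent factors cancel in the ratio, leaving D_Earth/D_Titan = (g_Earth/g_Titan)^-0.2.
(9.81/1.35)^-0.2 = 7.267^-0.2 = 0.6726
D_Earth = 0.6726 × 1.57 km = 1.06 km

D ≈ 1.06 km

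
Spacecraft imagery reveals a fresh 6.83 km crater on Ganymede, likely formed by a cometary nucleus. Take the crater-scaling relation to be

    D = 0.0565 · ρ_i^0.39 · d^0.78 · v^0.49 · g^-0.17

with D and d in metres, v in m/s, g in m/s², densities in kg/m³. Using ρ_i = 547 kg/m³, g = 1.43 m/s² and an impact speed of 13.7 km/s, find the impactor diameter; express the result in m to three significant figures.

d ≈ 382 m

Rearranging for d: d = [D / (0.0565 · 547^0.39 · 13700^0.49 · 1.43^-0.17)]^(1/0.78).
D = 6830 m.
547^0.39 = 11.69
13700^0.49 = 106.4
1.43^-0.17 = 0.9410
Denominator = 0.0565 × 11.69 × 106.4 × 0.9410 = 66.13
D / 66.13 = 6830 / 66.13 = 103.3
d = 103.3^(1/0.78) = 103.3^1.2821 = 382.2 m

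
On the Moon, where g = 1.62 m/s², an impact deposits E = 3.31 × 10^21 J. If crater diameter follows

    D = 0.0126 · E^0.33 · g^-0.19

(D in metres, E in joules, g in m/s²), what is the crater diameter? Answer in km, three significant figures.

E^0.33 = (3.31 × 10^21)^0.33 = 1.263 × 10^7
g^-0.19 = 1.62^-0.19 = 0.9124
D = 0.0126 × 1.263 × 10^7 × 0.9124 = 1.452 × 10^5 m
   = 145.2 km

D ≈ 145 km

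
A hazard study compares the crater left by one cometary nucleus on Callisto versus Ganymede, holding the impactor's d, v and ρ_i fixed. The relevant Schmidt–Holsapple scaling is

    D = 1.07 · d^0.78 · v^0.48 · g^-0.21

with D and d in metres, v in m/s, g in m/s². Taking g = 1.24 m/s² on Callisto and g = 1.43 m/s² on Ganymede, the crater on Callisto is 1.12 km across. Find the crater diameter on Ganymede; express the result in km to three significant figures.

D ≈ 1.09 km

All impactor-dependent factors cancel in the ratio, leaving D_Ganymede/D_Callisto = (g_Ganymede/g_Callisto)^-0.21.
(1.43/1.24)^-0.21 = 1.153^-0.21 = 0.9705
D_Ganymede = 0.9705 × 1.12 km = 1.09 km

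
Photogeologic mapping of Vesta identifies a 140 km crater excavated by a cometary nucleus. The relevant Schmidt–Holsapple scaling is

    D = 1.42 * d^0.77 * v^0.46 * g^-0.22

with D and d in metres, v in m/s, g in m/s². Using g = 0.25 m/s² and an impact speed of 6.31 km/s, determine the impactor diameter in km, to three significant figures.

Rearranging for d: d = [D / (1.42 · 6310^0.46 · 0.25^-0.22)]^(1/0.77).
D = 140000 m.
6310^0.46 = 55.98
0.25^-0.22 = 1.357
Denominator = 1.42 × 55.98 × 1.357 = 107.9
D / 107.9 = 140000 / 107.9 = 1297
d = 1297^(1/0.77) = 1297^1.2987 = 11035 m

d ≈ 11.0 km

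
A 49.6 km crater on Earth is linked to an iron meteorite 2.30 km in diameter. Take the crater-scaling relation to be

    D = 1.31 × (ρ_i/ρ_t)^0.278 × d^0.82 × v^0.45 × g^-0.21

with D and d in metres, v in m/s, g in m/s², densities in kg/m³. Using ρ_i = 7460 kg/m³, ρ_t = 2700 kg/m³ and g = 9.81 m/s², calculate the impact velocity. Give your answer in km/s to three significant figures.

v ≈ 17.3 km/s

Rearranging for v: v = [D / (1.31 · (7460/2700)^0.278 · 2300^0.82 · 9.81^-0.21)]^(1/0.45).
D = 49600 m.
(7460/2700)^0.278 = 1.326
2300^0.82 = 571.0
9.81^-0.21 = 0.6191
Denominator = 1.31 × 1.326 × 571.0 × 0.6191 = 614.1
D / 614.1 = 49600 / 614.1 = 80.77
v = 80.77^(1/0.45) = 80.77^2.2222 = 17310 m/s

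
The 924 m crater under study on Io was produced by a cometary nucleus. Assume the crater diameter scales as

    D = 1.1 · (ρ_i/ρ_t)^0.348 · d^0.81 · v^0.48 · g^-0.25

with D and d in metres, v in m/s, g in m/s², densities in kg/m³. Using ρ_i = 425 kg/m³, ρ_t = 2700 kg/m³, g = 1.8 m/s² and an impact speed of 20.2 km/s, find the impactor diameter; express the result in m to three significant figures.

d ≈ 30.4 m

Rearranging for d: d = [D / (1.1 · (425/2700)^0.348 · 20200^0.48 · 1.8^-0.25)]^(1/0.81).
(425/2700)^0.348 = 0.5255
20200^0.48 = 116.6
1.8^-0.25 = 0.8633
Denominator = 1.1 × 0.5255 × 116.6 × 0.8633 = 58.19
D / 58.19 = 924 / 58.19 = 15.88
d = 15.88^(1/0.81) = 15.88^1.2346 = 30.38 m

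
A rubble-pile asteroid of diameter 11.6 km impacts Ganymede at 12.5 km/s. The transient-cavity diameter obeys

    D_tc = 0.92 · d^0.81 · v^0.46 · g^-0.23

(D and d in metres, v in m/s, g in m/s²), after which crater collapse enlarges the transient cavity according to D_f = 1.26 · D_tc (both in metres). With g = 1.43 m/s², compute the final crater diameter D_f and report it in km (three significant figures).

D_f ≈ 160 km

In SI: d = 11600 m, v = 12500 m/s.
d^0.81 = 11600^0.81 = 1960
v^0.46 = 12500^0.46 = 76.66
g^-0.23 = 1.43^-0.23 = 0.9210
D_tc = 0.92 × 1960 × 76.66 × 0.9210 = 1.273 × 10^5 m
D_f = 1.26 × 1.273 × 10^5 = 1.604 × 10^5 m
     = 160.4 km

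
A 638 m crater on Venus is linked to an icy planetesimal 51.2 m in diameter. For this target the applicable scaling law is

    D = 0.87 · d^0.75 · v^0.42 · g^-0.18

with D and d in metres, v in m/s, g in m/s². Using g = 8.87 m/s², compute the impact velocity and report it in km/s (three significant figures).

v ≈ 15.0 km/s

Rearranging for v: v = [D / (0.87 · 51.2^0.75 · 8.87^-0.18)]^(1/0.42).
51.2^0.75 = 19.14
8.87^-0.18 = 0.6751
Denominator = 0.87 × 19.14 × 0.6751 = 11.24
D / 11.24 = 638 / 11.24 = 56.76
v = 56.76^(1/0.42) = 56.76^2.381 = 15010 m/s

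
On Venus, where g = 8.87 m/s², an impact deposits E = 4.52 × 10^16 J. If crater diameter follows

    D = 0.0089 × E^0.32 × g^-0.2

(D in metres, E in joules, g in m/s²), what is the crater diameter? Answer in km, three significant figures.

D ≈ 1.23 km

E^0.32 = (4.52 × 10^16)^0.32 = 2.136 × 10^5
g^-0.2 = 8.87^-0.2 = 0.6463
D = 0.0089 × 2.136 × 10^5 × 0.6463 = 1229 m
   = 1.229 km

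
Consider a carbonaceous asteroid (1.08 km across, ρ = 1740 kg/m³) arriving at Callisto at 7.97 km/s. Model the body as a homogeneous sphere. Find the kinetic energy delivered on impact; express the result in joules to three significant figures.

E ≈ 3.65 × 10^19 J

d = 1080 m; v = 7970 m/s.
Mass m = (π/6) ρ d³ = (π/6) × 1740 × (1080)³ = 1.148 × 10^12 kg
E = ½ m v² = 0.5 × 1.148 × 10^12 × (7970)² = 3.646 × 10^19 J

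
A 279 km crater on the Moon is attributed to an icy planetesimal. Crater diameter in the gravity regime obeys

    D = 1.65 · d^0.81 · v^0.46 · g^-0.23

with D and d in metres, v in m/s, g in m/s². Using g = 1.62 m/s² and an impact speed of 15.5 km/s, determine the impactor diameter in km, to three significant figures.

Rearranging for d: d = [D / (1.65 · 15500^0.46 · 1.62^-0.23)]^(1/0.81).
D = 279000 m.
15500^0.46 = 84.64
1.62^-0.23 = 0.8950
Denominator = 1.65 × 84.64 × 0.8950 = 125.0
D / 125.0 = 279000 / 125.0 = 2232
d = 2232^(1/0.81) = 2232^1.2346 = 13624 m

d ≈ 13.6 km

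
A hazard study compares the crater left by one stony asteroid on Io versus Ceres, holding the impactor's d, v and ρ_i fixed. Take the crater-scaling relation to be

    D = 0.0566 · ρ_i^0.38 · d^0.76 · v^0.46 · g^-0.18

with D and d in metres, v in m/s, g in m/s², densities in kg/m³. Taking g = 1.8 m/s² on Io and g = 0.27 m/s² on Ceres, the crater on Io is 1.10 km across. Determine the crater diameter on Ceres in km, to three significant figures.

All impactor-dependent factors cancel in the ratio, leaving D_Ceres/D_Io = (g_Ceres/g_Io)^-0.18.
(0.27/1.8)^-0.18 = 0.1500^-0.18 = 1.407
D_Ceres = 1.407 × 1.10 km = 1.55 km

D ≈ 1.55 km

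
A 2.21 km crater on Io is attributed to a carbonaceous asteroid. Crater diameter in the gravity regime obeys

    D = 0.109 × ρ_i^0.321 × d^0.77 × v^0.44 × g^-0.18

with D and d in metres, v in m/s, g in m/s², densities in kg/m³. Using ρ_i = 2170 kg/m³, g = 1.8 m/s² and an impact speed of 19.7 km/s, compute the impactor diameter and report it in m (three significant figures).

Rearranging for d: d = [D / (0.109 · 2170^0.321 · 19700^0.44 · 1.8^-0.18)]^(1/0.77).
D = 2210 m.
2170^0.321 = 11.78
19700^0.44 = 77.55
1.8^-0.18 = 0.8996
Denominator = 0.109 × 11.78 × 77.55 × 0.8996 = 89.58
D / 89.58 = 2210 / 89.58 = 24.67
d = 24.67^(1/0.77) = 24.67^1.2987 = 64.27 m

d ≈ 64.3 m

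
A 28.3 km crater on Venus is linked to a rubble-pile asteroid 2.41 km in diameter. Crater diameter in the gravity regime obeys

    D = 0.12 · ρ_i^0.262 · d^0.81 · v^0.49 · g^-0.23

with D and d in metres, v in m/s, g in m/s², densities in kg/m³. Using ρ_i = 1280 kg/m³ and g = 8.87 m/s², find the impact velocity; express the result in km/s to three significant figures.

Rearranging for v: v = [D / (0.12 · 1280^0.262 · 2410^0.81 · 8.87^-0.23)]^(1/0.49).
D = 28300 m.
1280^0.262 = 6.518
2410^0.81 = 548.8
8.87^-0.23 = 0.6053
Denominator = 0.12 × 6.518 × 548.8 × 0.6053 = 259.8
D / 259.8 = 28300 / 259.8 = 108.9
v = 108.9^(1/0.49) = 108.9^2.0408 = 14360 m/s

v ≈ 14.4 km/s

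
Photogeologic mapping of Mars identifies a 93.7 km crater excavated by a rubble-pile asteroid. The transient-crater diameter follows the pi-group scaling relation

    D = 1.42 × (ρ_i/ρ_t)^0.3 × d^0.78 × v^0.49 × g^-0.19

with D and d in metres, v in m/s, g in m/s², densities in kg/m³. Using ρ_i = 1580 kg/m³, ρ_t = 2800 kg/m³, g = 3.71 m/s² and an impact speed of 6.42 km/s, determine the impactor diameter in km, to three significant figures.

Rearranging for d: d = [D / (1.42 · (1580/2800)^0.3 · 6420^0.49 · 3.71^-0.19)]^(1/0.78).
D = 93700 m.
(1580/2800)^0.3 = 0.8423
6420^0.49 = 73.40
3.71^-0.19 = 0.7795
Denominator = 1.42 × 0.8423 × 73.40 × 0.7795 = 68.43
D / 68.43 = 93700 / 68.43 = 1369
d = 1369^(1/0.78) = 1369^1.2821 = 10500 m

d ≈ 10.5 km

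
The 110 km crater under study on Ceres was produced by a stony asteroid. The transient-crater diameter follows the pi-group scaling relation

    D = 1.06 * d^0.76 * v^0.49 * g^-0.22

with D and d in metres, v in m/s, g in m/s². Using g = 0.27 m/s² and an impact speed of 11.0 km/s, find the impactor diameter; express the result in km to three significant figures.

Rearranging for d: d = [D / (1.06 · 11000^0.49 · 0.27^-0.22)]^(1/0.76).
D = 110000 m.
11000^0.49 = 95.56
0.27^-0.22 = 1.334
Denominator = 1.06 × 95.56 × 1.334 = 135.1
D / 135.1 = 110000 / 135.1 = 814.2
d = 814.2^(1/0.76) = 814.2^1.3158 = 6760 m

d ≈ 6.76 km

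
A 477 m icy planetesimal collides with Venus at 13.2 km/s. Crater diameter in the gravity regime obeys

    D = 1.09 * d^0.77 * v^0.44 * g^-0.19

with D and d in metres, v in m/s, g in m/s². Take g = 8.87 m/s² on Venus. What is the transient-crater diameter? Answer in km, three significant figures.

In SI units: v = 13200 m/s.
d^0.77 = 477^0.77 = 115.5
v^0.44 = 13200^0.44 = 65.02
g^-0.19 = 8.87^-0.19 = 0.6605
D = 1.09 × 115.5 × 65.02 × 0.6605 = 5407 m
   = 5.407 km

D ≈ 5.41 km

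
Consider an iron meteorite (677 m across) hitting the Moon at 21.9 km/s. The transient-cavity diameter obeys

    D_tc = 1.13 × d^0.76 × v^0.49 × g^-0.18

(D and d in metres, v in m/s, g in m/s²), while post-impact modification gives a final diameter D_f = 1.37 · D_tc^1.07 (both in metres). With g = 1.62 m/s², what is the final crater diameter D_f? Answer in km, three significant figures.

v = 21900 m/s.
d^0.76 = 677^0.76 = 141.7
v^0.49 = 21900^0.49 = 133.9
g^-0.18 = 1.62^-0.18 = 0.9168
D_tc = 1.13 × 141.7 × 133.9 × 0.9168 = 19660 m
D_f = 1.37 × (19660)^1.07 = 53809 m
     = 53.81 km

D_f ≈ 53.8 km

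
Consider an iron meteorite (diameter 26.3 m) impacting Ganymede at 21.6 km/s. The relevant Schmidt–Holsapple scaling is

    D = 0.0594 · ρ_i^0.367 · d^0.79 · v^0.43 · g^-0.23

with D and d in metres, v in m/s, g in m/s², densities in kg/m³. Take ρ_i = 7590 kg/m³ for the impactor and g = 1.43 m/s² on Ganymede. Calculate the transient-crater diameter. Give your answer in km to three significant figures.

In SI units: v = 21600 m/s.
ρ_i^0.367 = 7590^0.367 = 26.55
d^0.79 = 26.3^0.79 = 13.24
v^0.43 = 21600^0.43 = 73.08
g^-0.23 = 1.43^-0.23 = 0.9210
D = 0.0594 × 26.55 × 13.24 × 73.08 × 0.9210 = 1405 m
   = 1.405 km

D ≈ 1.41 km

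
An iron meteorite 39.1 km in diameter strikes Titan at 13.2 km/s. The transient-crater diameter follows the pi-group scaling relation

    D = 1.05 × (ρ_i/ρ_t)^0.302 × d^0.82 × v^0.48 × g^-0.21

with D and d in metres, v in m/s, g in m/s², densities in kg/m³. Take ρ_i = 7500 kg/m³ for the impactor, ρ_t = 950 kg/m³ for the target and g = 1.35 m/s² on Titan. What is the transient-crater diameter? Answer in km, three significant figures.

D ≈ 1020 km

In SI units: d = 39100 m, v = 13200 m/s.
(ρ_i/ρ_t)^0.302 = (7500/950)^0.302 = 1.866
d^0.82 = 39100^0.82 = 5829
v^0.48 = 13200^0.48 = 95.03
g^-0.21 = 1.35^-0.21 = 0.9389
D = 1.05 × 1.866 × 5829 × 95.03 × 0.9389 = 1.019 × 10^6 m
   = 1019 km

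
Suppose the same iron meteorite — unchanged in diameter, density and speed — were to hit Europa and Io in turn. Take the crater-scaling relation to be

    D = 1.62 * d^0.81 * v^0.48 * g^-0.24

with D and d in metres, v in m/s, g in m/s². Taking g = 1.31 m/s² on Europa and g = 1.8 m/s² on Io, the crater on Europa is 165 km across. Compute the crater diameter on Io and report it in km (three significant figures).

All impactor-dependent factors cancel in the ratio, leaving D_Io/D_Europa = (g_Io/g_Europa)^-0.24.
(1.8/1.31)^-0.24 = 1.374^-0.24 = 0.9266
D_Io = 0.9266 × 165 km = 153 km

D ≈ 153 km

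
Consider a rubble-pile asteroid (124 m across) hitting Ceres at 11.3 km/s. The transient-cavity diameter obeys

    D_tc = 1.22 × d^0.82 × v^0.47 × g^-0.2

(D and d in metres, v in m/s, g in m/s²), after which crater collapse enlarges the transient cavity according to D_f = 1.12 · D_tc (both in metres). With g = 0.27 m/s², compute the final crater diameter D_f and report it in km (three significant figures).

v = 11300 m/s.
d^0.82 = 124^0.82 = 52.07
v^0.47 = 11300^0.47 = 80.34
g^-0.2 = 0.27^-0.2 = 1.299
D_tc = 1.22 × 52.07 × 80.34 × 1.299 = 6630 m
D_f = 1.12 × 6630 = 7426 m
     = 7.426 km

D_f ≈ 7.43 km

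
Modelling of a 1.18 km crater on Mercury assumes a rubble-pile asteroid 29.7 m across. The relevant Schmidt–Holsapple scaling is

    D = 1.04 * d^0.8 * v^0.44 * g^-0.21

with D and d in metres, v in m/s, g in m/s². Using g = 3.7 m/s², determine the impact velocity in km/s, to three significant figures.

Rearranging for v: v = [D / (1.04 · 29.7^0.8 · 3.7^-0.21)]^(1/0.44).
D = 1180 m.
29.7^0.8 = 15.07
3.7^-0.21 = 0.7598
Denominator = 1.04 × 15.07 × 0.7598 = 11.91
D / 11.91 = 1180 / 11.91 = 99.08
v = 99.08^(1/0.44) = 99.08^2.2727 = 34378 m/s

v ≈ 34.4 km/s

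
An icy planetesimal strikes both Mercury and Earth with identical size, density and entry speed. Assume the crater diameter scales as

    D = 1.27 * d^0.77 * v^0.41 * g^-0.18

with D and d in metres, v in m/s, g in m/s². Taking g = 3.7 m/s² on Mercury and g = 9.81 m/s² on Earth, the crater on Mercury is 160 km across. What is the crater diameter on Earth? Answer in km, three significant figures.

All impactor-dependent factors cancel in the ratio, leaving D_Earth/D_Mercury = (g_Earth/g_Mercury)^-0.18.
(9.81/3.7)^-0.18 = 2.651^-0.18 = 0.8390
D_Earth = 0.8390 × 160 km = 134 km

D ≈ 134 km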